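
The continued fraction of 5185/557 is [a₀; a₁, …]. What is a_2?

4

5185 = 9·557 + 172   →  a_0 = 9
557 = 3·172 + 41   →  a_1 = 3
172 = 4·41 + 8   →  a_2 = 4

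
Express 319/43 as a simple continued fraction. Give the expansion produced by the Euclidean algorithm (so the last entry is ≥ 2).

319 = 7×43 + 18
43 = 2×18 + 7
18 = 2×7 + 4
7 = 1×4 + 3
4 = 1×3 + 1
3 = 3×1 + 0  (stop)
So 319/43 = [7; 2, 2, 1, 1, 3].

[7; 2, 2, 1, 1, 3]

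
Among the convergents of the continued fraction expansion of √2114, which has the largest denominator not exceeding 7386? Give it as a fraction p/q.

√2114 = [45; 1, 44, 1, 90, …] (period length 4).
Convergents:
  p_0/q_0 = 45/1
  p_1/q_1 = 46/1
  p_2/q_2 = 2069/45
  p_3/q_3 = 2115/46
  p_4/q_4 = 192419/4185
  p_5/q_5 = 194534/4231
  p_6/q_6 = 8751915/190349
q_5 = 4231 ≤ 7386 < 190349 = q_6, so the answer is 194534/4231.

194534/4231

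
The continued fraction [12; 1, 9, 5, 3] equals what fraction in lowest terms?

2103/163

Using pₖ = aₖpₖ₋₁ + pₖ₋₂ and qₖ = aₖqₖ₋₁ + qₖ₋₂:
  k=0: a=12, p=12, q=1
  k=1: a=1, p=13, q=1
  k=2: a=9, p=129, q=10
  k=3: a=5, p=658, q=51
  k=4: a=3, p=2103, q=163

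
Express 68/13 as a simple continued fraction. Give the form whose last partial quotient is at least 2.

[5; 4, 3]

68 = 5·13 + 3
13 = 4·3 + 1
3 = 3·1 + 0  (stop)
So 68/13 = [5; 4, 3].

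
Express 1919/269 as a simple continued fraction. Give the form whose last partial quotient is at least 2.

[7; 7, 2, 8, 2]

1919 = 7*269 + 36
269 = 7*36 + 17
36 = 2*17 + 2
17 = 8*2 + 1
2 = 2*1 + 0  (stop)
So 1919/269 = [7; 7, 2, 8, 2].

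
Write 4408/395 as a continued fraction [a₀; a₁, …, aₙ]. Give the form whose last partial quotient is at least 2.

4408 = 11×395 + 63
395 = 6×63 + 17
63 = 3×17 + 12
17 = 1×12 + 5
12 = 2×5 + 2
5 = 2×2 + 1
2 = 2×1 + 0  (stop)
So 4408/395 = [11; 6, 3, 1, 2, 2, 2].

[11; 6, 3, 1, 2, 2, 2]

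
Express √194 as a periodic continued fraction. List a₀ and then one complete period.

a₀ = ⌊√194⌋ = 13.
With m₀=0, d₀=1 and mₖ₊₁ = dₖaₖ − mₖ, dₖ₊₁ = (n − mₖ₊₁²)/dₖ, aₖ₊₁ = ⌊(a₀+mₖ₊₁)/dₖ₊₁⌋:
  k=1: m=13, d=25, a=1
  k=2: m=12, d=2, a=12
  k=3: m=12, d=25, a=1
  k=4: m=13, d=1, a=26
d=1 and a=2a₀=26 at k=4, so the next step gives (m, d) = (13, 25) again — its k=1 value — and the period has length 4.

[13; 1, 12, 1, 26]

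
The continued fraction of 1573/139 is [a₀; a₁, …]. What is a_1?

1573 = 11·139 + 44   →  a_0 = 11
139 = 3·44 + 7   →  a_1 = 3

3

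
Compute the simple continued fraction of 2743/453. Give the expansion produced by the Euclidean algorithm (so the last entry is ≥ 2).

2743 = 6×453 + 25
453 = 18×25 + 3
25 = 8×3 + 1
3 = 3×1 + 0  (stop)
So 2743/453 = [6; 18, 8, 3].

[6; 18, 8, 3]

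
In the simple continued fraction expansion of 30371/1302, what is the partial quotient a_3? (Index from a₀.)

30371 = 23·1302 + 425   →  a_0 = 23
1302 = 3·425 + 27   →  a_1 = 3
425 = 15·27 + 20   →  a_2 = 15
27 = 1·20 + 7   →  a_3 = 1

1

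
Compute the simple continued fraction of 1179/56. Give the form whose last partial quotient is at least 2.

[21; 18, 1, 2]

1179 = 21×56 + 3
56 = 18×3 + 2
3 = 1×2 + 1
2 = 2×1 + 0  (stop)
So 1179/56 = [21; 18, 1, 2].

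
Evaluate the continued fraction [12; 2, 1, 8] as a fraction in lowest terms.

Using pₖ = aₖpₖ₋₁ + pₖ₋₂ and qₖ = aₖqₖ₋₁ + qₖ₋₂:
  k=0: a=12, p=12, q=1
  k=1: a=2, p=25, q=2
  k=2: a=1, p=37, q=3
  k=3: a=8, p=321, q=26

321/26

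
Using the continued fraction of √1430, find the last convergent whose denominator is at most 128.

2458/65

√1430 = [37; 1, 4, 2, 2, 2, 4, 1, 74, …] (period length 8).
Convergents:
  p_0/q_0 = 37/1
  p_1/q_1 = 38/1
  p_2/q_2 = 189/5
  p_3/q_3 = 416/11
  p_4/q_4 = 1021/27
  p_5/q_5 = 2458/65
  p_6/q_6 = 10853/287
q_5 = 65 ≤ 128 < 287 = q_6, so the answer is 2458/65.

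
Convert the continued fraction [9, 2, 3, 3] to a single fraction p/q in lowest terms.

Using pₖ = aₖpₖ₋₁ + pₖ₋₂ and qₖ = aₖqₖ₋₁ + qₖ₋₂:
  k=0: a=9, p=9, q=1
  k=1: a=2, p=19, q=2
  k=2: a=3, p=66, q=7
  k=3: a=3, p=217, q=23

217/23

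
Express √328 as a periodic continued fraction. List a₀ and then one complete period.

a₀ = ⌊√328⌋ = 18.
With m₀=0, d₀=1 and mₖ₊₁ = dₖaₖ − mₖ, dₖ₊₁ = (n − mₖ₊₁²)/dₖ, aₖ₊₁ = ⌊(a₀+mₖ₊₁)/dₖ₊₁⌋:
  k=1: m=18, d=4, a=9
  k=2: m=18, d=1, a=36
d=1 and a=2a₀=36 at k=2, so the next step gives (m, d) = (18, 4) again — its k=1 value — and the period has length 2.

[18; 9, 36]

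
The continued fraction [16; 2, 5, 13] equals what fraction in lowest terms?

Fold from the inside: start with 13/1.
  5 + 1/13 = 66/13
  2 + 13/66 = 145/66
  16 + 66/145 = 2386/145

2386/145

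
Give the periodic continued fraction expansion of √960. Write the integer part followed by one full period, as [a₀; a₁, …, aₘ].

a₀ = ⌊√960⌋ = 30.

[30; 1, 60]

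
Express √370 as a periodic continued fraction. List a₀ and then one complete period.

[19; 4, 4, 38]

a₀ = ⌊√370⌋ = 19.
With m₀=0, d₀=1 and mₖ₊₁ = dₖaₖ − mₖ, dₖ₊₁ = (n − mₖ₊₁²)/dₖ, aₖ₊₁ = ⌊(a₀+mₖ₊₁)/dₖ₊₁⌋:
  k=1: m=19, d=9, a=4
  k=2: m=17, d=9, a=4
  k=3: m=19, d=1, a=38
d=1 and a=2a₀=38 at k=3, so the next step gives (m, d) = (19, 9) again — its k=1 value — and the period has length 3.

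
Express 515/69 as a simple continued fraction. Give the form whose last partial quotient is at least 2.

515 = 7×69 + 32
69 = 2×32 + 5
32 = 6×5 + 2
5 = 2×2 + 1
2 = 2×1 + 0  (stop)
So 515/69 = [7; 2, 6, 2, 2].

[7; 2, 6, 2, 2]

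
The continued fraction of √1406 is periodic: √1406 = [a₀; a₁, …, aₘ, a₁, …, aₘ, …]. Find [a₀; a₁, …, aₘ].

a₀ = ⌊√1406⌋ = 37.

[37; 2, 74]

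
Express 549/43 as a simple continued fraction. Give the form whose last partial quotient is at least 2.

549 = 12*43 + 33
43 = 1*33 + 10
33 = 3*10 + 3
10 = 3*3 + 1
3 = 3*1 + 0  (stop)
So 549/43 = [12; 1, 3, 3, 3].

[12; 1, 3, 3, 3]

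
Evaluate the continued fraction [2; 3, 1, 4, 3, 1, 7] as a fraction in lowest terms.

Fold from the inside: start with 7/1.
  1 + 1/7 = 8/7
  3 + 7/8 = 31/8
  4 + 8/31 = 132/31
  1 + 31/132 = 163/132
  3 + 132/163 = 621/163
  2 + 163/621 = 1405/621

1405/621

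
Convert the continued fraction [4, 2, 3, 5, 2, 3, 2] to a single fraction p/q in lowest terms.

Using pₖ = aₖpₖ₋₁ + pₖ₋₂ and qₖ = aₖqₖ₋₁ + qₖ₋₂:
  k=0: a=4, p=4, q=1
  k=1: a=2, p=9, q=2
  k=2: a=3, p=31, q=7
  k=3: a=5, p=164, q=37
  k=4: a=2, p=359, q=81
  k=5: a=3, p=1241, q=280
  k=6: a=2, p=2841, q=641

2841/641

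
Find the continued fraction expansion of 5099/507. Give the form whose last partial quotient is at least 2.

5099 = 10×507 + 29
507 = 17×29 + 14
29 = 2×14 + 1
14 = 14×1 + 0  (stop)
So 5099/507 = [10; 17, 2, 14].

[10; 17, 2, 14]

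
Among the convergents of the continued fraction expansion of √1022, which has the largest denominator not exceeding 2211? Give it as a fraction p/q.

√1022 = [31; 1, 30, 1, 62, …] (period length 4).
Convergents:
  p_0/q_0 = 31/1
  p_1/q_1 = 32/1
  p_2/q_2 = 991/31
  p_3/q_3 = 1023/32
  p_4/q_4 = 64417/2015
  p_5/q_5 = 65440/2047
  p_6/q_6 = 2027617/63425
q_5 = 2047 ≤ 2211 < 63425 = q_6, so the answer is 65440/2047.

65440/2047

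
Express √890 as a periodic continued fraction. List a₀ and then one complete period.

a₀ = ⌊√890⌋ = 29.
With m₀=0, d₀=1 and mₖ₊₁ = dₖaₖ − mₖ, dₖ₊₁ = (n − mₖ₊₁²)/dₖ, aₖ₊₁ = ⌊(a₀+mₖ₊₁)/dₖ₊₁⌋:
  k=1: m=29, d=49, a=1
  k=2: m=20, d=10, a=4
  k=3: m=20, d=49, a=1
  k=4: m=29, d=1, a=58
d=1 and a=2a₀=58 at k=4, so the next step gives (m, d) = (29, 49) again — its k=1 value — and the period has length 4.

[29; 1, 4, 1, 58]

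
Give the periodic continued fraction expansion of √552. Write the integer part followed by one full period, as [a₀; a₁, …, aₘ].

a₀ = ⌊√552⌋ = 23.
With m₀=0, d₀=1 and mₖ₊₁ = dₖaₖ − mₖ, dₖ₊₁ = (n − mₖ₊₁²)/dₖ, aₖ₊₁ = ⌊(a₀+mₖ₊₁)/dₖ₊₁⌋:
  k=1: m=23, d=23, a=2
  k=2: m=23, d=1, a=46
d=1 and a=2a₀=46 at k=2, so the next step gives (m, d) = (23, 23) again — its k=1 value — and the period has length 2.

[23; 2, 46]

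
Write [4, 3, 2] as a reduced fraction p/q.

Fold from the inside: start with 2/1.
  3 + 1/2 = 7/2
  4 + 2/7 = 30/7

30/7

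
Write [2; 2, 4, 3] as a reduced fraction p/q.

71/29

Using pₖ = aₖpₖ₋₁ + pₖ₋₂ and qₖ = aₖqₖ₋₁ + qₖ₋₂:
  k=0: a=2, p=2, q=1
  k=1: a=2, p=5, q=2
  k=2: a=4, p=22, q=9
  k=3: a=3, p=71, q=29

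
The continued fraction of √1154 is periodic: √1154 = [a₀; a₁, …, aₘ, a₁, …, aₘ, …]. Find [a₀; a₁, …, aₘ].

[33; 1, 32, 1, 66]

a₀ = ⌊√1154⌋ = 33.
With m₀=0, d₀=1 and mₖ₊₁ = dₖaₖ − mₖ, dₖ₊₁ = (n − mₖ₊₁²)/dₖ, aₖ₊₁ = ⌊(a₀+mₖ₊₁)/dₖ₊₁⌋:
  k=1: m=33, d=65, a=1
  k=2: m=32, d=2, a=32
  k=3: m=32, d=65, a=1
  k=4: m=33, d=1, a=66
d=1 and a=2a₀=66 at k=4, so the next step gives (m, d) = (33, 65) again — its k=1 value — and the period has length 4.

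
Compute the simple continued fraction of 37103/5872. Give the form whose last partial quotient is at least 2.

37103 = 6*5872 + 1871
5872 = 3*1871 + 259
1871 = 7*259 + 58
259 = 4*58 + 27
58 = 2*27 + 4
27 = 6*4 + 3
4 = 1*3 + 1
3 = 3*1 + 0  (stop)
So 37103/5872 = [6; 3, 7, 4, 2, 6, 1, 3].

[6; 3, 7, 4, 2, 6, 1, 3]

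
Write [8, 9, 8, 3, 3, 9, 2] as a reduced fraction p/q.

120339/14839

Fold from the inside: start with 2/1.
  9 + 1/2 = 19/2
  3 + 2/19 = 59/19
  3 + 19/59 = 196/59
  8 + 59/196 = 1627/196
  9 + 196/1627 = 14839/1627
  8 + 1627/14839 = 120339/14839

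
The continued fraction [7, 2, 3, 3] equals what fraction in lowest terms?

171/23

Using pₖ = aₖpₖ₋₁ + pₖ₋₂ and qₖ = aₖqₖ₋₁ + qₖ₋₂:
  k=0: a=7, p=7, q=1
  k=1: a=2, p=15, q=2
  k=2: a=3, p=52, q=7
  k=3: a=3, p=171, q=23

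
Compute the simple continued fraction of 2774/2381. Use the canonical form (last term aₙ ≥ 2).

2774 = 1*2381 + 393
2381 = 6*393 + 23
393 = 17*23 + 2
23 = 11*2 + 1
2 = 2*1 + 0  (stop)
So 2774/2381 = [1; 6, 17, 11, 2].

[1; 6, 17, 11, 2]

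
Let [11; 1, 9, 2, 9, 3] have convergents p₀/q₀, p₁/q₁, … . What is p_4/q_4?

2369/199

Using pₖ = aₖpₖ₋₁ + pₖ₋₂, qₖ = aₖqₖ₋₁ + qₖ₋₂ (with p₋₁=1, p₋₂=0, q₋₁=0, q₋₂=1):
  k=0: a=11, p=11, q=1
  k=1: a=1, p=12, q=1
  k=2: a=9, p=119, q=10
  k=3: a=2, p=250, q=21
  k=4: a=9, p=2369, q=199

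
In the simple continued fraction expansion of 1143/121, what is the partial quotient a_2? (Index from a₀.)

4

1143 = 9·121 + 54   →  a_0 = 9
121 = 2·54 + 13   →  a_1 = 2
54 = 4·13 + 2   →  a_2 = 4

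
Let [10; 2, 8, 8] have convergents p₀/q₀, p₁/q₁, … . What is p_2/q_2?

Using pₖ = aₖpₖ₋₁ + pₖ₋₂, qₖ = aₖqₖ₋₁ + qₖ₋₂ (with p₋₁=1, p₋₂=0, q₋₁=0, q₋₂=1):
  k=0: a=10, p=10, q=1
  k=1: a=2, p=21, q=2
  k=2: a=8, p=178, q=17

178/17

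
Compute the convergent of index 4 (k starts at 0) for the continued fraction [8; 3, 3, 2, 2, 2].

Using pₖ = aₖpₖ₋₁ + pₖ₋₂, qₖ = aₖqₖ₋₁ + qₖ₋₂ (with p₋₁=1, p₋₂=0, q₋₁=0, q₋₂=1):
  k=0: a=8, p=8, q=1
  k=1: a=3, p=25, q=3
  k=2: a=3, p=83, q=10
  k=3: a=2, p=191, q=23
  k=4: a=2, p=465, q=56

465/56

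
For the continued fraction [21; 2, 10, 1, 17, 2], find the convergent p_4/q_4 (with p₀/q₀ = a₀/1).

8849/412

Using pₖ = aₖpₖ₋₁ + pₖ₋₂, qₖ = aₖqₖ₋₁ + qₖ₋₂ (with p₋₁=1, p₋₂=0, q₋₁=0, q₋₂=1):
  k=0: a=21, p=21, q=1
  k=1: a=2, p=43, q=2
  k=2: a=10, p=451, q=21
  k=3: a=1, p=494, q=23
  k=4: a=17, p=8849, q=412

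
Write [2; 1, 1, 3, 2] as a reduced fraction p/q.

41/16

Using pₖ = aₖpₖ₋₁ + pₖ₋₂ and qₖ = aₖqₖ₋₁ + qₖ₋₂:
  k=0: a=2, p=2, q=1
  k=1: a=1, p=3, q=1
  k=2: a=1, p=5, q=2
  k=3: a=3, p=18, q=7
  k=4: a=2, p=41, q=16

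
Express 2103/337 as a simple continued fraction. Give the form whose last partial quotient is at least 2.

[6; 4, 6, 4, 3]

2103 = 6×337 + 81
337 = 4×81 + 13
81 = 6×13 + 3
13 = 4×3 + 1
3 = 3×1 + 0  (stop)
So 2103/337 = [6; 4, 6, 4, 3].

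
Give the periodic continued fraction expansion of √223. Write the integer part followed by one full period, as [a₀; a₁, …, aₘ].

a₀ = ⌊√223⌋ = 14.
With m₀=0, d₀=1 and mₖ₊₁ = dₖaₖ − mₖ, dₖ₊₁ = (n − mₖ₊₁²)/dₖ, aₖ₊₁ = ⌊(a₀+mₖ₊₁)/dₖ₊₁⌋:
  k=1: m=14, d=27, a=1
  k=2: m=13, d=2, a=13
  k=3: m=13, d=27, a=1
  k=4: m=14, d=1, a=28
d=1 and a=2a₀=28 at k=4, so the next step gives (m, d) = (14, 27) again — its k=1 value — and the period has length 4.

[14; 1, 13, 1, 28]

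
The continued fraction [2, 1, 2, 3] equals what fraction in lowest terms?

27/10

Fold from the inside: start with 3/1.
  2 + 1/3 = 7/3
  1 + 3/7 = 10/7
  2 + 7/10 = 27/10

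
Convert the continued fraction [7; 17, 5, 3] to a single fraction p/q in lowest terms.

1941/275

Using pₖ = aₖpₖ₋₁ + pₖ₋₂ and qₖ = aₖqₖ₋₁ + qₖ₋₂:
  k=0: a=7, p=7, q=1
  k=1: a=17, p=120, q=17
  k=2: a=5, p=607, q=86
  k=3: a=3, p=1941, q=275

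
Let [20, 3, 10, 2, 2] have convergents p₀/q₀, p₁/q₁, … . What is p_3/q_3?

1321/65

Using pₖ = aₖpₖ₋₁ + pₖ₋₂, qₖ = aₖqₖ₋₁ + qₖ₋₂ (with p₋₁=1, p₋₂=0, q₋₁=0, q₋₂=1):
  k=0: a=20, p=20, q=1
  k=1: a=3, p=61, q=3
  k=2: a=10, p=630, q=31
  k=3: a=2, p=1321, q=65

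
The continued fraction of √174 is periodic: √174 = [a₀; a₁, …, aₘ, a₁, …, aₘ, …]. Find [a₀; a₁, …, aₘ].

a₀ = ⌊√174⌋ = 13.
With m₀=0, d₀=1 and mₖ₊₁ = dₖaₖ − mₖ, dₖ₊₁ = (n − mₖ₊₁²)/dₖ, aₖ₊₁ = ⌊(a₀+mₖ₊₁)/dₖ₊₁⌋:
  k=1: m=13, d=5, a=5
  k=2: m=12, d=6, a=4
  k=3: m=12, d=5, a=5
  k=4: m=13, d=1, a=26
d=1 and a=2a₀=26 at k=4, so the next step gives (m, d) = (13, 5) again — its k=1 value — and the period has length 4.

[13; 5, 4, 5, 26]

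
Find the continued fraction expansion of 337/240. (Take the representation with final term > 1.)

[1; 2, 2, 9, 5]

337 = 1×240 + 97
240 = 2×97 + 46
97 = 2×46 + 5
46 = 9×5 + 1
5 = 5×1 + 0  (stop)
So 337/240 = [1; 2, 2, 9, 5].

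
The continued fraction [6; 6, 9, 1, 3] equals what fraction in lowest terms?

1467/238

Fold from the inside: start with 3/1.
  1 + 1/3 = 4/3
  9 + 3/4 = 39/4
  6 + 4/39 = 238/39
  6 + 39/238 = 1467/238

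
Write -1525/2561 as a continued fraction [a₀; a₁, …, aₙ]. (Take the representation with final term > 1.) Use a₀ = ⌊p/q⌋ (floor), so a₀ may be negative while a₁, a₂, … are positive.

[-1; 2, 2, 8, 2, 3, 8]

-1525 = -1*2561 + 1036
2561 = 2*1036 + 489
1036 = 2*489 + 58
489 = 8*58 + 25
58 = 2*25 + 8
25 = 3*8 + 1
8 = 8*1 + 0  (stop)
So -1525/2561 = [-1; 2, 2, 8, 2, 3, 8].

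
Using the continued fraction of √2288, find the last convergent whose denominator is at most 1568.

√2288 = [47; 1, 4, 1, 94, …] (period length 4).
Convergents:
  p_0/q_0 = 47/1
  p_1/q_1 = 48/1
  p_2/q_2 = 239/5
  p_3/q_3 = 287/6
  p_4/q_4 = 27217/569
  p_5/q_5 = 27504/575
  p_6/q_6 = 137233/2869
q_5 = 575 ≤ 1568 < 2869 = q_6, so the answer is 27504/575.

27504/575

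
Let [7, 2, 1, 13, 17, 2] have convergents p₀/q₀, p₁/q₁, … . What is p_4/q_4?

5139/700

Using pₖ = aₖpₖ₋₁ + pₖ₋₂, qₖ = aₖqₖ₋₁ + qₖ₋₂ (with p₋₁=1, p₋₂=0, q₋₁=0, q₋₂=1):
  k=0: a=7, p=7, q=1
  k=1: a=2, p=15, q=2
  k=2: a=1, p=22, q=3
  k=3: a=13, p=301, q=41
  k=4: a=17, p=5139, q=700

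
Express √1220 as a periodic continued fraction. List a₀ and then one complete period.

a₀ = ⌊√1220⌋ = 34.
With m₀=0, d₀=1 and mₖ₊₁ = dₖaₖ − mₖ, dₖ₊₁ = (n − mₖ₊₁²)/dₖ, aₖ₊₁ = ⌊(a₀+mₖ₊₁)/dₖ₊₁⌋:
  k=1: m=34, d=64, a=1
  k=2: m=30, d=5, a=12
  k=3: m=30, d=64, a=1
  k=4: m=34, d=1, a=68
d=1 and a=2a₀=68 at k=4, so the next step gives (m, d) = (34, 64) again — its k=1 value — and the period has length 4.

[34; 1, 12, 1, 68]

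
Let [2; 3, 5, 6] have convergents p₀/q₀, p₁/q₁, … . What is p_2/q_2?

Using pₖ = aₖpₖ₋₁ + pₖ₋₂, qₖ = aₖqₖ₋₁ + qₖ₋₂ (with p₋₁=1, p₋₂=0, q₋₁=0, q₋₂=1):
  k=0: a=2, p=2, q=1
  k=1: a=3, p=7, q=3
  k=2: a=5, p=37, q=16

37/16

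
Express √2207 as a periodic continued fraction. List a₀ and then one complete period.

a₀ = ⌊√2207⌋ = 46.
With m₀=0, d₀=1 and mₖ₊₁ = dₖaₖ − mₖ, dₖ₊₁ = (n − mₖ₊₁²)/dₖ, aₖ₊₁ = ⌊(a₀+mₖ₊₁)/dₖ₊₁⌋:
  k=1: m=46, d=91, a=1
  k=2: m=45, d=2, a=45
  k=3: m=45, d=91, a=1
  k=4: m=46, d=1, a=92
d=1 and a=2a₀=92 at k=4, so the next step gives (m, d) = (46, 91) again — its k=1 value — and the period has length 4.

[46; 1, 45, 1, 92]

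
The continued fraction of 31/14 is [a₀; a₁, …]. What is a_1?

31 = 2·14 + 3   →  a_0 = 2
14 = 4·3 + 2   →  a_1 = 4

4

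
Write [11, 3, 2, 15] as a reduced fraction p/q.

1219/108

Using pₖ = aₖpₖ₋₁ + pₖ₋₂ and qₖ = aₖqₖ₋₁ + qₖ₋₂:
  k=0: a=11, p=11, q=1
  k=1: a=3, p=34, q=3
  k=2: a=2, p=79, q=7
  k=3: a=15, p=1219, q=108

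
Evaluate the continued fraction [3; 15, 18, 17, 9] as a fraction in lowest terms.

Fold from the inside: start with 9/1.
  17 + 1/9 = 154/9
  18 + 9/154 = 2781/154
  15 + 154/2781 = 41869/2781
  3 + 2781/41869 = 128388/41869

128388/41869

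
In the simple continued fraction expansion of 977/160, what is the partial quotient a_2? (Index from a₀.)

2

977 = 6·160 + 17   →  a_0 = 6
160 = 9·17 + 7   →  a_1 = 9
17 = 2·7 + 3   →  a_2 = 2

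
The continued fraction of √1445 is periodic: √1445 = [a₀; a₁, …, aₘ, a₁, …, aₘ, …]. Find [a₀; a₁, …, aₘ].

[38; 76]

a₀ = ⌊√1445⌋ = 38.
With m₀=0, d₀=1 and mₖ₊₁ = dₖaₖ − mₖ, dₖ₊₁ = (n − mₖ₊₁²)/dₖ, aₖ₊₁ = ⌊(a₀+mₖ₊₁)/dₖ₊₁⌋:
  k=1: m=38, d=1, a=76
d=1 and a=2a₀=76 at k=1, so the next step gives (m, d) = (38, 1) again — its k=1 value — and the period has length 1.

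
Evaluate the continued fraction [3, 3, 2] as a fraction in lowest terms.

Fold from the inside: start with 2/1.
  3 + 1/2 = 7/2
  3 + 2/7 = 23/7

23/7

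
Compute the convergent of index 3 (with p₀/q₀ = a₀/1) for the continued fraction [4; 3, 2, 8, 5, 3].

253/59

Using pₖ = aₖpₖ₋₁ + pₖ₋₂, qₖ = aₖqₖ₋₁ + qₖ₋₂ (with p₋₁=1, p₋₂=0, q₋₁=0, q₋₂=1):
  k=0: a=4, p=4, q=1
  k=1: a=3, p=13, q=3
  k=2: a=2, p=30, q=7
  k=3: a=8, p=253, q=59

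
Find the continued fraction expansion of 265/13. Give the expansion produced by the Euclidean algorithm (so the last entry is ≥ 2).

[20; 2, 1, 1, 2]

265 = 20*13 + 5
13 = 2*5 + 3
5 = 1*3 + 2
3 = 1*2 + 1
2 = 2*1 + 0  (stop)
So 265/13 = [20; 2, 1, 1, 2].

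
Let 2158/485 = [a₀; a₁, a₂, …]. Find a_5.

2158 = 4·485 + 218   →  a_0 = 4
485 = 2·218 + 49   →  a_1 = 2
218 = 4·49 + 22   →  a_2 = 4
49 = 2·22 + 5   →  a_3 = 2
22 = 4·5 + 2   →  a_4 = 4
5 = 2·2 + 1   →  a_5 = 2

2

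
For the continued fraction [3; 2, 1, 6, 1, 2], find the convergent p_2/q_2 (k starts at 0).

Using pₖ = aₖpₖ₋₁ + pₖ₋₂, qₖ = aₖqₖ₋₁ + qₖ₋₂ (with p₋₁=1, p₋₂=0, q₋₁=0, q₋₂=1):
  k=0: a=3, p=3, q=1
  k=1: a=2, p=7, q=2
  k=2: a=1, p=10, q=3

10/3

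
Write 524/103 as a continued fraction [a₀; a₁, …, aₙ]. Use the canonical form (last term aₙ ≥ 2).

524 = 5×103 + 9
103 = 11×9 + 4
9 = 2×4 + 1
4 = 4×1 + 0  (stop)
So 524/103 = [5; 11, 2, 4].

[5; 11, 2, 4]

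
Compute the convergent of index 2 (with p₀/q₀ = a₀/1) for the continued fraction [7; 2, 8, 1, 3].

Using pₖ = aₖpₖ₋₁ + pₖ₋₂, qₖ = aₖqₖ₋₁ + qₖ₋₂ (with p₋₁=1, p₋₂=0, q₋₁=0, q₋₂=1):
  k=0: a=7, p=7, q=1
  k=1: a=2, p=15, q=2
  k=2: a=8, p=127, q=17

127/17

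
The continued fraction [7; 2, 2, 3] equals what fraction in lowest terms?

Fold from the inside: start with 3/1.
  2 + 1/3 = 7/3
  2 + 3/7 = 17/7
  7 + 7/17 = 126/17

126/17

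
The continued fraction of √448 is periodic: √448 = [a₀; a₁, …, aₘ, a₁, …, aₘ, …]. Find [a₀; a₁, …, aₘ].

a₀ = ⌊√448⌋ = 21.
With m₀=0, d₀=1 and mₖ₊₁ = dₖaₖ − mₖ, dₖ₊₁ = (n − mₖ₊₁²)/dₖ, aₖ₊₁ = ⌊(a₀+mₖ₊₁)/dₖ₊₁⌋:
  k=1: m=21, d=7, a=6
  k=2: m=21, d=1, a=42
d=1 and a=2a₀=42 at k=2, so the next step gives (m, d) = (21, 7) again — its k=1 value — and the period has length 2.

[21; 6, 42]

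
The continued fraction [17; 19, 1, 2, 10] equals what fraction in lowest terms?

Fold from the inside: start with 10/1.
  2 + 1/10 = 21/10
  1 + 10/21 = 31/21
  19 + 21/31 = 610/31
  17 + 31/610 = 10401/610

10401/610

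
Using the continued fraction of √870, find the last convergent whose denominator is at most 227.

√870 = [29; 2, 58, …] (period length 2).
Convergents:
  p_0/q_0 = 29/1
  p_1/q_1 = 59/2
  p_2/q_2 = 3451/117
  p_3/q_3 = 6961/236
q_2 = 117 ≤ 227 < 236 = q_3, so the answer is 3451/117.

3451/117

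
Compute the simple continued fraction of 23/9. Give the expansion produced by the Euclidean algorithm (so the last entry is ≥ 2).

23 = 2×9 + 5
9 = 1×5 + 4
5 = 1×4 + 1
4 = 4×1 + 0  (stop)
So 23/9 = [2; 1, 1, 4].

[2; 1, 1, 4]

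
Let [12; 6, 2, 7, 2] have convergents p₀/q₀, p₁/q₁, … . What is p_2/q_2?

158/13

Using pₖ = aₖpₖ₋₁ + pₖ₋₂, qₖ = aₖqₖ₋₁ + qₖ₋₂ (with p₋₁=1, p₋₂=0, q₋₁=0, q₋₂=1):
  k=0: a=12, p=12, q=1
  k=1: a=6, p=73, q=6
  k=2: a=2, p=158, q=13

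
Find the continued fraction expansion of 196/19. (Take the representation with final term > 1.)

[10; 3, 6]

196 = 10*19 + 6
19 = 3*6 + 1
6 = 6*1 + 0  (stop)
So 196/19 = [10; 3, 6].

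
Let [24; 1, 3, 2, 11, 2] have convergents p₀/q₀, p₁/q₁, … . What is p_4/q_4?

2552/103

Using pₖ = aₖpₖ₋₁ + pₖ₋₂, qₖ = aₖqₖ₋₁ + qₖ₋₂ (with p₋₁=1, p₋₂=0, q₋₁=0, q₋₂=1):
  k=0: a=24, p=24, q=1
  k=1: a=1, p=25, q=1
  k=2: a=3, p=99, q=4
  k=3: a=2, p=223, q=9
  k=4: a=11, p=2552, q=103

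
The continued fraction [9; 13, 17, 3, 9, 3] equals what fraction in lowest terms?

Fold from the inside: start with 3/1.
  9 + 1/3 = 28/3
  3 + 3/28 = 87/28
  17 + 28/87 = 1507/87
  13 + 87/1507 = 19678/1507
  9 + 1507/19678 = 178609/19678

178609/19678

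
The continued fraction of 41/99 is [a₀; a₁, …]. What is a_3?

2

41 = 0·99 + 41   →  a_0 = 0
99 = 2·41 + 17   →  a_1 = 2
41 = 2·17 + 7   →  a_2 = 2
17 = 2·7 + 3   →  a_3 = 2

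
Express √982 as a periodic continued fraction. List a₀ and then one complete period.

a₀ = ⌊√982⌋ = 31.
With m₀=0, d₀=1 and mₖ₊₁ = dₖaₖ − mₖ, dₖ₊₁ = (n − mₖ₊₁²)/dₖ, aₖ₊₁ = ⌊(a₀+mₖ₊₁)/dₖ₊₁⌋:
  k=1: m=31, d=21, a=2
  k=2: m=11, d=41, a=1
  k=3: m=30, d=2, a=30
  k=4: m=30, d=41, a=1
  k=5: m=11, d=21, a=2
  k=6: m=31, d=1, a=62
d=1 and a=2a₀=62 at k=6, so the next step gives (m, d) = (31, 21) again — its k=1 value — and the period has length 6.

[31; 2, 1, 30, 1, 2, 62]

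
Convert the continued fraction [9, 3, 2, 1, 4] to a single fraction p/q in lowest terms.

Using pₖ = aₖpₖ₋₁ + pₖ₋₂ and qₖ = aₖqₖ₋₁ + qₖ₋₂:
  k=0: a=9, p=9, q=1
  k=1: a=3, p=28, q=3
  k=2: a=2, p=65, q=7
  k=3: a=1, p=93, q=10
  k=4: a=4, p=437, q=47

437/47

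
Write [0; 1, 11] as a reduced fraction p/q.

Fold from the inside: start with 11/1.
  1 + 1/11 = 12/11
  0 + 11/12 = 11/12

11/12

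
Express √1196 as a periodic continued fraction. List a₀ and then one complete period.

a₀ = ⌊√1196⌋ = 34.
With m₀=0, d₀=1 and mₖ₊₁ = dₖaₖ − mₖ, dₖ₊₁ = (n − mₖ₊₁²)/dₖ, aₖ₊₁ = ⌊(a₀+mₖ₊₁)/dₖ₊₁⌋:
  k=1: m=34, d=40, a=1
  k=2: m=6, d=29, a=1
  k=3: m=23, d=23, a=2
  k=4: m=23, d=29, a=1
  k=5: m=6, d=40, a=1
  k=6: m=34, d=1, a=68
d=1 and a=2a₀=68 at k=6, so the next step gives (m, d) = (34, 40) again — its k=1 value — and the period has length 6.

[34; 1, 1, 2, 1, 1, 68]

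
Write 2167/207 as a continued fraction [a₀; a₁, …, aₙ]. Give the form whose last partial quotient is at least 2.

[10; 2, 7, 2, 6]

2167 = 10×207 + 97
207 = 2×97 + 13
97 = 7×13 + 6
13 = 2×6 + 1
6 = 6×1 + 0  (stop)
So 2167/207 = [10; 2, 7, 2, 6].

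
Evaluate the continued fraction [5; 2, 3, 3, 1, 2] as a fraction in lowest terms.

451/83

Using pₖ = aₖpₖ₋₁ + pₖ₋₂ and qₖ = aₖqₖ₋₁ + qₖ₋₂:
  k=0: a=5, p=5, q=1
  k=1: a=2, p=11, q=2
  k=2: a=3, p=38, q=7
  k=3: a=3, p=125, q=23
  k=4: a=1, p=163, q=30
  k=5: a=2, p=451, q=83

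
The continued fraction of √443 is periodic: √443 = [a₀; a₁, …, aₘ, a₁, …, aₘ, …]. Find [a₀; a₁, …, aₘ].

[21; 21, 42]

a₀ = ⌊√443⌋ = 21.
With m₀=0, d₀=1 and mₖ₊₁ = dₖaₖ − mₖ, dₖ₊₁ = (n − mₖ₊₁²)/dₖ, aₖ₊₁ = ⌊(a₀+mₖ₊₁)/dₖ₊₁⌋:
  k=1: m=21, d=2, a=21
  k=2: m=21, d=1, a=42
d=1 and a=2a₀=42 at k=2, so the next step gives (m, d) = (21, 2) again — its k=1 value — and the period has length 2.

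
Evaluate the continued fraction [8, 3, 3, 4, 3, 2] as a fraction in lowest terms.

Using pₖ = aₖpₖ₋₁ + pₖ₋₂ and qₖ = aₖqₖ₋₁ + qₖ₋₂:
  k=0: a=8, p=8, q=1
  k=1: a=3, p=25, q=3
  k=2: a=3, p=83, q=10
  k=3: a=4, p=357, q=43
  k=4: a=3, p=1154, q=139
  k=5: a=2, p=2665, q=321

2665/321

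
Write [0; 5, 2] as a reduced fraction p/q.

2/11

Using pₖ = aₖpₖ₋₁ + pₖ₋₂ and qₖ = aₖqₖ₋₁ + qₖ₋₂:
  k=0: a=0, p=0, q=1
  k=1: a=5, p=1, q=5
  k=2: a=2, p=2, q=11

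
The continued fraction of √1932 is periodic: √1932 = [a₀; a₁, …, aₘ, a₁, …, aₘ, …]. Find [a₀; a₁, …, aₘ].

a₀ = ⌊√1932⌋ = 43.

[43; 1, 20, 1, 86]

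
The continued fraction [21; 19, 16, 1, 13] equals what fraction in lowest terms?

95094/4517

Using pₖ = aₖpₖ₋₁ + pₖ₋₂ and qₖ = aₖqₖ₋₁ + qₖ₋₂:
  k=0: a=21, p=21, q=1
  k=1: a=19, p=400, q=19
  k=2: a=16, p=6421, q=305
  k=3: a=1, p=6821, q=324
  k=4: a=13, p=95094, q=4517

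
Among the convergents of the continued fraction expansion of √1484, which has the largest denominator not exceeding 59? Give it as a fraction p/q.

1695/44

√1484 = [38; 1, 1, 10, 1, 1, 76, …] (period length 6).
Convergents:
  p_0/q_0 = 38/1
  p_1/q_1 = 39/1
  p_2/q_2 = 77/2
  p_3/q_3 = 809/21
  p_4/q_4 = 886/23
  p_5/q_5 = 1695/44
  p_6/q_6 = 129706/3367
q_5 = 44 ≤ 59 < 3367 = q_6, so the answer is 1695/44.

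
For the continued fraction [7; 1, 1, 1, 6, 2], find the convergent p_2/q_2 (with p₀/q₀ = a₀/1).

Using pₖ = aₖpₖ₋₁ + pₖ₋₂, qₖ = aₖqₖ₋₁ + qₖ₋₂ (with p₋₁=1, p₋₂=0, q₋₁=0, q₋₂=1):
  k=0: a=7, p=7, q=1
  k=1: a=1, p=8, q=1
  k=2: a=1, p=15, q=2

15/2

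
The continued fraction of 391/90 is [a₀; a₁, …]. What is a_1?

2

391 = 4·90 + 31   →  a_0 = 4
90 = 2·31 + 28   →  a_1 = 2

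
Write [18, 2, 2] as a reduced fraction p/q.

Using pₖ = aₖpₖ₋₁ + pₖ₋₂ and qₖ = aₖqₖ₋₁ + qₖ₋₂:
  k=0: a=18, p=18, q=1
  k=1: a=2, p=37, q=2
  k=2: a=2, p=92, q=5

92/5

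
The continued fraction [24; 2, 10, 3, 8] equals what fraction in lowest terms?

Fold from the inside: start with 8/1.
  3 + 1/8 = 25/8
  10 + 8/25 = 258/25
  2 + 25/258 = 541/258
  24 + 258/541 = 13242/541

13242/541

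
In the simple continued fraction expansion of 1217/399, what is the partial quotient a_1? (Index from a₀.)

19

1217 = 3·399 + 20   →  a_0 = 3
399 = 19·20 + 19   →  a_1 = 19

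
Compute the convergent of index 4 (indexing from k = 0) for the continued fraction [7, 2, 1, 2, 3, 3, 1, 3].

199/27

Using pₖ = aₖpₖ₋₁ + pₖ₋₂, qₖ = aₖqₖ₋₁ + qₖ₋₂ (with p₋₁=1, p₋₂=0, q₋₁=0, q₋₂=1):
  k=0: a=7, p=7, q=1
  k=1: a=2, p=15, q=2
  k=2: a=1, p=22, q=3
  k=3: a=2, p=59, q=8
  k=4: a=3, p=199, q=27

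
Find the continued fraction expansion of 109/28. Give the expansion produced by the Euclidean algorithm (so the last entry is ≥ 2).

[3; 1, 8, 3]

109 = 3×28 + 25
28 = 1×25 + 3
25 = 8×3 + 1
3 = 3×1 + 0  (stop)
So 109/28 = [3; 1, 8, 3].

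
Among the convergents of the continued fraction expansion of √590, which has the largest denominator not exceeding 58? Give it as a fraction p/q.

753/31

√590 = [24; 3, 2, 4, 2, 3, 48, …] (period length 6).
Convergents:
  p_0/q_0 = 24/1
  p_1/q_1 = 73/3
  p_2/q_2 = 170/7
  p_3/q_3 = 753/31
  p_4/q_4 = 1676/69
q_3 = 31 ≤ 58 < 69 = q_4, so the answer is 753/31.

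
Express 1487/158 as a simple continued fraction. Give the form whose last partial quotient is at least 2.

1487 = 9*158 + 65
158 = 2*65 + 28
65 = 2*28 + 9
28 = 3*9 + 1
9 = 9*1 + 0  (stop)
So 1487/158 = [9; 2, 2, 3, 9].

[9; 2, 2, 3, 9]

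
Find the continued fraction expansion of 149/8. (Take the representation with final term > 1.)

[18; 1, 1, 1, 2]

149 = 18×8 + 5
8 = 1×5 + 3
5 = 1×3 + 2
3 = 1×2 + 1
2 = 2×1 + 0  (stop)
So 149/8 = [18; 1, 1, 1, 2].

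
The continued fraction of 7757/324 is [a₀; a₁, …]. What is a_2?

16

7757 = 23·324 + 305   →  a_0 = 23
324 = 1·305 + 19   →  a_1 = 1
305 = 16·19 + 1   →  a_2 = 16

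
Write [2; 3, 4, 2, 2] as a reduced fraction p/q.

164/71

Fold from the inside: start with 2/1.
  2 + 1/2 = 5/2
  4 + 2/5 = 22/5
  3 + 5/22 = 71/22
  2 + 22/71 = 164/71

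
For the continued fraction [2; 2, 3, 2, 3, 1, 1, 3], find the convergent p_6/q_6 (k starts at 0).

Using pₖ = aₖpₖ₋₁ + pₖ₋₂, qₖ = aₖqₖ₋₁ + qₖ₋₂ (with p₋₁=1, p₋₂=0, q₋₁=0, q₋₂=1):
  k=0: a=2, p=2, q=1
  k=1: a=2, p=5, q=2
  k=2: a=3, p=17, q=7
  k=3: a=2, p=39, q=16
  k=4: a=3, p=134, q=55
  k=5: a=1, p=173, q=71
  k=6: a=1, p=307, q=126

307/126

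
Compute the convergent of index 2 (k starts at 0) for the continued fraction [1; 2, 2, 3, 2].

Using pₖ = aₖpₖ₋₁ + pₖ₋₂, qₖ = aₖqₖ₋₁ + qₖ₋₂ (with p₋₁=1, p₋₂=0, q₋₁=0, q₋₂=1):
  k=0: a=1, p=1, q=1
  k=1: a=2, p=3, q=2
  k=2: a=2, p=7, q=5

7/5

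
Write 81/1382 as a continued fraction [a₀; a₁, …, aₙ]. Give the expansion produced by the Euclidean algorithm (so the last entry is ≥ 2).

[0; 17, 16, 5]

81 = 0*1382 + 81
1382 = 17*81 + 5
81 = 16*5 + 1
5 = 5*1 + 0  (stop)
So 81/1382 = [0; 17, 16, 5].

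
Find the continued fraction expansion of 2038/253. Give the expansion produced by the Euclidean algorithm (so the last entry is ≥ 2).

[8; 18, 14]

2038 = 8×253 + 14
253 = 18×14 + 1
14 = 14×1 + 0  (stop)
So 2038/253 = [8; 18, 14].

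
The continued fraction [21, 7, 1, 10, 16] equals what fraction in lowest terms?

29577/1400

Fold from the inside: start with 16/1.
  10 + 1/16 = 161/16
  1 + 16/161 = 177/161
  7 + 161/177 = 1400/177
  21 + 177/1400 = 29577/1400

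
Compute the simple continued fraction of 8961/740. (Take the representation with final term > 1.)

8961 = 12×740 + 81
740 = 9×81 + 11
81 = 7×11 + 4
11 = 2×4 + 3
4 = 1×3 + 1
3 = 3×1 + 0  (stop)
So 8961/740 = [12; 9, 7, 2, 1, 3].

[12; 9, 7, 2, 1, 3]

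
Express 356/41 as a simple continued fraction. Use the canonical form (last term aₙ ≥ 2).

[8; 1, 2, 6, 2]

356 = 8×41 + 28
41 = 1×28 + 13
28 = 2×13 + 2
13 = 6×2 + 1
2 = 2×1 + 0  (stop)
So 356/41 = [8; 1, 2, 6, 2].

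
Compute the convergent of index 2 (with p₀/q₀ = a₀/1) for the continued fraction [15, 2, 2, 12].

77/5

Using pₖ = aₖpₖ₋₁ + pₖ₋₂, qₖ = aₖqₖ₋₁ + qₖ₋₂ (with p₋₁=1, p₋₂=0, q₋₁=0, q₋₂=1):
  k=0: a=15, p=15, q=1
  k=1: a=2, p=31, q=2
  k=2: a=2, p=77, q=5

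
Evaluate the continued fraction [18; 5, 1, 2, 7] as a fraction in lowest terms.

Using pₖ = aₖpₖ₋₁ + pₖ₋₂ and qₖ = aₖqₖ₋₁ + qₖ₋₂:
  k=0: a=18, p=18, q=1
  k=1: a=5, p=91, q=5
  k=2: a=1, p=109, q=6
  k=3: a=2, p=309, q=17
  k=4: a=7, p=2272, q=125

2272/125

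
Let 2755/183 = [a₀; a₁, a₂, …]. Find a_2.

3

2755 = 15·183 + 10   →  a_0 = 15
183 = 18·10 + 3   →  a_1 = 18
10 = 3·3 + 1   →  a_2 = 3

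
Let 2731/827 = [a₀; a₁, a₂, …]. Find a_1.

3

2731 = 3·827 + 250   →  a_0 = 3
827 = 3·250 + 77   →  a_1 = 3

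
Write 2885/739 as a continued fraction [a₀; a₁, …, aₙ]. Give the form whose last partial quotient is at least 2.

[3; 1, 9, 2, 2, 4, 3]

2885 = 3*739 + 668
739 = 1*668 + 71
668 = 9*71 + 29
71 = 2*29 + 13
29 = 2*13 + 3
13 = 4*3 + 1
3 = 3*1 + 0  (stop)
So 2885/739 = [3; 1, 9, 2, 2, 4, 3].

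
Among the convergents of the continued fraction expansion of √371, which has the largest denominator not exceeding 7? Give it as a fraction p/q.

77/4

√371 = [19; 3, 1, 4, 1, 3, 38, …] (period length 6).
Convergents:
  p_0/q_0 = 19/1
  p_1/q_1 = 58/3
  p_2/q_2 = 77/4
  p_3/q_3 = 366/19
q_2 = 4 ≤ 7 < 19 = q_3, so the answer is 77/4.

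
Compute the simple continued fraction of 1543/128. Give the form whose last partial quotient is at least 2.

1543 = 12·128 + 7
128 = 18·7 + 2
7 = 3·2 + 1
2 = 2·1 + 0  (stop)
So 1543/128 = [12; 18, 3, 2].

[12; 18, 3, 2]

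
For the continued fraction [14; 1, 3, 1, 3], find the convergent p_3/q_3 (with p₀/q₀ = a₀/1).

74/5

Using pₖ = aₖpₖ₋₁ + pₖ₋₂, qₖ = aₖqₖ₋₁ + qₖ₋₂ (with p₋₁=1, p₋₂=0, q₋₁=0, q₋₂=1):
  k=0: a=14, p=14, q=1
  k=1: a=1, p=15, q=1
  k=2: a=3, p=59, q=4
  k=3: a=1, p=74, q=5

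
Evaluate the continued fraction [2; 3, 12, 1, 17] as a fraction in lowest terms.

Using pₖ = aₖpₖ₋₁ + pₖ₋₂ and qₖ = aₖqₖ₋₁ + qₖ₋₂:
  k=0: a=2, p=2, q=1
  k=1: a=3, p=7, q=3
  k=2: a=12, p=86, q=37
  k=3: a=1, p=93, q=40
  k=4: a=17, p=1667, q=717

1667/717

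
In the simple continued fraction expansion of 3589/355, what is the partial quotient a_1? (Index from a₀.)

3589 = 10·355 + 39   →  a_0 = 10
355 = 9·39 + 4   →  a_1 = 9

9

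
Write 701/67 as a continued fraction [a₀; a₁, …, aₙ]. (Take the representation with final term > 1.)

[10; 2, 6, 5]

701 = 10·67 + 31
67 = 2·31 + 5
31 = 6·5 + 1
5 = 5·1 + 0  (stop)
So 701/67 = [10; 2, 6, 5].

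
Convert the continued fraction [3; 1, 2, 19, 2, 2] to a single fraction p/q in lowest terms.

1087/296

Using pₖ = aₖpₖ₋₁ + pₖ₋₂ and qₖ = aₖqₖ₋₁ + qₖ₋₂:
  k=0: a=3, p=3, q=1
  k=1: a=1, p=4, q=1
  k=2: a=2, p=11, q=3
  k=3: a=19, p=213, q=58
  k=4: a=2, p=437, q=119
  k=5: a=2, p=1087, q=296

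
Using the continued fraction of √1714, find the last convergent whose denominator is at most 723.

√1714 = [41; 2, 2, 82, …] (period length 3).
Convergents:
  p_0/q_0 = 41/1
  p_1/q_1 = 83/2
  p_2/q_2 = 207/5
  p_3/q_3 = 17057/412
  p_4/q_4 = 34321/829
q_3 = 412 ≤ 723 < 829 = q_4, so the answer is 17057/412.

17057/412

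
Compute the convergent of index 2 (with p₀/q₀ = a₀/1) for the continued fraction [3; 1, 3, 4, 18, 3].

Using pₖ = aₖpₖ₋₁ + pₖ₋₂, qₖ = aₖqₖ₋₁ + qₖ₋₂ (with p₋₁=1, p₋₂=0, q₋₁=0, q₋₂=1):
  k=0: a=3, p=3, q=1
  k=1: a=1, p=4, q=1
  k=2: a=3, p=15, q=4

15/4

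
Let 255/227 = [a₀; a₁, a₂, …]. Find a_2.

9

255 = 1·227 + 28   →  a_0 = 1
227 = 8·28 + 3   →  a_1 = 8
28 = 9·3 + 1   →  a_2 = 9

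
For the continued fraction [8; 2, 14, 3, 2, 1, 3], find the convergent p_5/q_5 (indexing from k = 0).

2511/296

Using pₖ = aₖpₖ₋₁ + pₖ₋₂, qₖ = aₖqₖ₋₁ + qₖ₋₂ (with p₋₁=1, p₋₂=0, q₋₁=0, q₋₂=1):
  k=0: a=8, p=8, q=1
  k=1: a=2, p=17, q=2
  k=2: a=14, p=246, q=29
  k=3: a=3, p=755, q=89
  k=4: a=2, p=1756, q=207
  k=5: a=1, p=2511, q=296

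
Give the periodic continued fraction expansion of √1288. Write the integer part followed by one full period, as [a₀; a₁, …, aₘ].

[35; 1, 7, 1, 70]

a₀ = ⌊√1288⌋ = 35.
With m₀=0, d₀=1 and mₖ₊₁ = dₖaₖ − mₖ, dₖ₊₁ = (n − mₖ₊₁²)/dₖ, aₖ₊₁ = ⌊(a₀+mₖ₊₁)/dₖ₊₁⌋:
  k=1: m=35, d=63, a=1
  k=2: m=28, d=8, a=7
  k=3: m=28, d=63, a=1
  k=4: m=35, d=1, a=70
d=1 and a=2a₀=70 at k=4, so the next step gives (m, d) = (35, 63) again — its k=1 value — and the period has length 4.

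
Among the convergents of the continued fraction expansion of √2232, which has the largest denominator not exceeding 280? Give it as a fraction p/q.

√2232 = [47; 4, 10, 4, 94, …] (period length 4).
Convergents:
  p_0/q_0 = 47/1
  p_1/q_1 = 189/4
  p_2/q_2 = 1937/41
  p_3/q_3 = 7937/168
  p_4/q_4 = 748015/15833
q_3 = 168 ≤ 280 < 15833 = q_4, so the answer is 7937/168.

7937/168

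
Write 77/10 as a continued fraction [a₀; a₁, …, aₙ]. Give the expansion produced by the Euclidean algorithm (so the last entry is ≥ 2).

77 = 7*10 + 7
10 = 1*7 + 3
7 = 2*3 + 1
3 = 3*1 + 0  (stop)
So 77/10 = [7; 1, 2, 3].

[7; 1, 2, 3]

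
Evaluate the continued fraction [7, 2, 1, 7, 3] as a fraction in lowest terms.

Fold from the inside: start with 3/1.
  7 + 1/3 = 22/3
  1 + 3/22 = 25/22
  2 + 22/25 = 72/25
  7 + 25/72 = 529/72

529/72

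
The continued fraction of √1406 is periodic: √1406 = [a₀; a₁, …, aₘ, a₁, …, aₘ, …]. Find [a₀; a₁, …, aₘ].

a₀ = ⌊√1406⌋ = 37.
With m₀=0, d₀=1 and mₖ₊₁ = dₖaₖ − mₖ, dₖ₊₁ = (n − mₖ₊₁²)/dₖ, aₖ₊₁ = ⌊(a₀+mₖ₊₁)/dₖ₊₁⌋:
  k=1: m=37, d=37, a=2
  k=2: m=37, d=1, a=74
d=1 and a=2a₀=74 at k=2, so the next step gives (m, d) = (37, 37) again — its k=1 value — and the period has length 2.

[37; 2, 74]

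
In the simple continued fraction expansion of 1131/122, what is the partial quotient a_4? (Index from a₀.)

1131 = 9·122 + 33   →  a_0 = 9
122 = 3·33 + 23   →  a_1 = 3
33 = 1·23 + 10   →  a_2 = 1
23 = 2·10 + 3   →  a_3 = 2
10 = 3·3 + 1   →  a_4 = 3

3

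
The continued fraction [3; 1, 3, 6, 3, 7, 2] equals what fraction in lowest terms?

4643/1235

Fold from the inside: start with 2/1.
  7 + 1/2 = 15/2
  3 + 2/15 = 47/15
  6 + 15/47 = 297/47
  3 + 47/297 = 938/297
  1 + 297/938 = 1235/938
  3 + 938/1235 = 4643/1235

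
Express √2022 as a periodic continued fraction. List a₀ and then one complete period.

a₀ = ⌊√2022⌋ = 44.
With m₀=0, d₀=1 and mₖ₊₁ = dₖaₖ − mₖ, dₖ₊₁ = (n − mₖ₊₁²)/dₖ, aₖ₊₁ = ⌊(a₀+mₖ₊₁)/dₖ₊₁⌋:
  k=1: m=44, d=86, a=1
  k=2: m=42, d=3, a=28
  k=3: m=42, d=86, a=1
  k=4: m=44, d=1, a=88
d=1 and a=2a₀=88 at k=4, so the next step gives (m, d) = (44, 86) again — its k=1 value — and the period has length 4.

[44; 1, 28, 1, 88]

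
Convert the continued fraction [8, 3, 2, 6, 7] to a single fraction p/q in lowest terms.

2669/322

Using pₖ = aₖpₖ₋₁ + pₖ₋₂ and qₖ = aₖqₖ₋₁ + qₖ₋₂:
  k=0: a=8, p=8, q=1
  k=1: a=3, p=25, q=3
  k=2: a=2, p=58, q=7
  k=3: a=6, p=373, q=45
  k=4: a=7, p=2669, q=322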